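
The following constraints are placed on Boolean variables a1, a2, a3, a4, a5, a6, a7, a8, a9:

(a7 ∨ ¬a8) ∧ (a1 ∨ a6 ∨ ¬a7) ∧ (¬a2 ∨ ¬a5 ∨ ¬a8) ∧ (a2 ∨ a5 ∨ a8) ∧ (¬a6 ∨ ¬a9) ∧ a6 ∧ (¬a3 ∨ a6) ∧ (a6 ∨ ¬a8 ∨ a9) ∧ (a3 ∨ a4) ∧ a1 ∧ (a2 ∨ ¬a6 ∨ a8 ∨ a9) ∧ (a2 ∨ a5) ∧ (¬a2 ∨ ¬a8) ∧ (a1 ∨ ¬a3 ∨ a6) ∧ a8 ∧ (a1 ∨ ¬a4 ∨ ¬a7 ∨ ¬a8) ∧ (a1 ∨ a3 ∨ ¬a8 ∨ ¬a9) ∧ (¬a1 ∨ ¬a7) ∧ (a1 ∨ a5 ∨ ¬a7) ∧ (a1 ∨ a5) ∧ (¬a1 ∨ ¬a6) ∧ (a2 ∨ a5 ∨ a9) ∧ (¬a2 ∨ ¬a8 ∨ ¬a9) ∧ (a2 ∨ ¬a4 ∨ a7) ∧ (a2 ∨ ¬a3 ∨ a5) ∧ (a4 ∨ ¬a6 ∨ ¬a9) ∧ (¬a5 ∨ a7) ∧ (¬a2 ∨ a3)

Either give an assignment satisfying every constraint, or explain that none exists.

Unsatisfiable

Case a1 = True:
  (a6) forces a6 = True.
  Clause (¬a1 ∨ ¬a6) is falsified — contradiction.
Case a1 = False:
  Clause (a1) is falsified — contradiction.
Both cases fail, so the formula is unsatisfiable.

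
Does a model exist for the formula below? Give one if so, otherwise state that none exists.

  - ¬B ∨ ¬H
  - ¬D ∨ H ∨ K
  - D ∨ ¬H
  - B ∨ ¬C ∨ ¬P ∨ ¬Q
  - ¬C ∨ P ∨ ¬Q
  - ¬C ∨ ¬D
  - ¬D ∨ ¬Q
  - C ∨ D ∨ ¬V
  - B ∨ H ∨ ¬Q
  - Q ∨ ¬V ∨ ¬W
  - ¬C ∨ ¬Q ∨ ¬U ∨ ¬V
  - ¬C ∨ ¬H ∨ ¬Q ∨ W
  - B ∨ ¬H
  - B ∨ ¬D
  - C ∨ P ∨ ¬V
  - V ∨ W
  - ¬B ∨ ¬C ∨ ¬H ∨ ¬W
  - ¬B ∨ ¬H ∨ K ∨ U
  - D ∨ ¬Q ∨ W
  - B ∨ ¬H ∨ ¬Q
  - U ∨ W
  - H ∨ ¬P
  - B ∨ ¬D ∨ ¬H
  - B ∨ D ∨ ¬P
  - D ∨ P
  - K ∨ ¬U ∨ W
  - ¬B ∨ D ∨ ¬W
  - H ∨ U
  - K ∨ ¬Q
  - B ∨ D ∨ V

Set W = True.
Try P = True:
  (H ∨ ¬P) forces H = True.
  (¬B ∨ ¬H) forces B = False.
  clause (B ∨ ¬H) is falsified — backtrack.
So P = False.
  then (D ∨ P) forces D = True.
  then (¬C ∨ ¬D) forces C = False.
  then (¬D ∨ ¬Q) forces Q = False.
  then (Q ∨ ¬V ∨ ¬W) forces V = False.
  then (B ∨ ¬D) forces B = True.
  then (¬B ∨ ¬H) forces H = False.
  then (¬D ∨ H ∨ K) forces K = True.
  then (H ∨ U) forces U = True.
All clauses satisfied.

W = True; P = False; D = True; B = True; Q = False; V = False; C = False; K = True; U = True; H = False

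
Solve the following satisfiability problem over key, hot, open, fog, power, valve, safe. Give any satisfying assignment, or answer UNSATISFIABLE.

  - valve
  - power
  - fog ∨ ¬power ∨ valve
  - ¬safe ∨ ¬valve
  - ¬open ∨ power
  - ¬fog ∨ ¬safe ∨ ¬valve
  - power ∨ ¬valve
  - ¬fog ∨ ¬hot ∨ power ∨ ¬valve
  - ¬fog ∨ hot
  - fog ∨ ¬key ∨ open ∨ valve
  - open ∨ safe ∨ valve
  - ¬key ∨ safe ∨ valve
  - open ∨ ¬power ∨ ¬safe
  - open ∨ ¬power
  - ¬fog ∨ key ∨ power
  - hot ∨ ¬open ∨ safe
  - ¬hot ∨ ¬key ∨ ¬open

key = False, hot = True, open = True, fog = True, power = True, valve = True, safe = False

Unit clause (valve) forces valve = True.
Unit clause (power) forces power = True.
In (¬safe ∨ ¬valve) only ¬safe is left, so safe = False.
In (open ∨ ¬power) only open is left, so open = True.
In (hot ∨ ¬open ∨ safe) only hot is left, so hot = True.
In (¬hot ∨ ¬key ∨ ¬open) only ¬key is left, so key = False.
Set fog = True.
All clauses satisfied.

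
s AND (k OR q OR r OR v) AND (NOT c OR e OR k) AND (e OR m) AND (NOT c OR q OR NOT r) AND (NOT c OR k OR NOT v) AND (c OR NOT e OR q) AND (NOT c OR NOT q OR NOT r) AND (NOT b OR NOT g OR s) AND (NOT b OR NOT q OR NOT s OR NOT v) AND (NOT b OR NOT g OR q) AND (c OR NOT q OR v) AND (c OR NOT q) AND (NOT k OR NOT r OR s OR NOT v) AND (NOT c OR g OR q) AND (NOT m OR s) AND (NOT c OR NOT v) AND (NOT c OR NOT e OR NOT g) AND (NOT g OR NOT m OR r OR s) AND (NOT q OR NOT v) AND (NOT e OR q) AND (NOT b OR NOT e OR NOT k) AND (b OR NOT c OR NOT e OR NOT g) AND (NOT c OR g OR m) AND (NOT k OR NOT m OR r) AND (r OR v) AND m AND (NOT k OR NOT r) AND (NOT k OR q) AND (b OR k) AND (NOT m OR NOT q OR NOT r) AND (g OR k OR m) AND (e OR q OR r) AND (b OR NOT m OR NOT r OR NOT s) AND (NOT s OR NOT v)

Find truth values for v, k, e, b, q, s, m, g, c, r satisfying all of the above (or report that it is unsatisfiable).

Unit clause (s) forces s = True.
Unit clause (m) forces m = True.
In (NOT s OR NOT v) only NOT v is left, so v = False.
In (r OR v) only r is left, so r = True.
In (NOT k OR NOT r) only NOT k is left, so k = False.
In (b OR k) only b is left, so b = True.
In (NOT m OR NOT q OR NOT r) only NOT q is left, so q = False.
In (NOT c OR q OR NOT r) only NOT c is left, so c = False.
In (c OR NOT e OR q) only NOT e is left, so e = False.
In (NOT b OR NOT g OR q) only NOT g is left, so g = False.
All clauses satisfied.

v = False; k = False; e = False; b = True; q = False; s = True; m = True; g = False; c = False; r = True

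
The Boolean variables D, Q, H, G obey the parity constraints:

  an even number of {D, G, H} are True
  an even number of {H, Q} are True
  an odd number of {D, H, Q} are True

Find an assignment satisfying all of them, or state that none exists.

D = True, Q = False, H = False, G = True

{D, G, H}: 2 true → even ✓
{H, Q}: 0 true → even ✓
{D, H, Q}: 1 true → odd ✓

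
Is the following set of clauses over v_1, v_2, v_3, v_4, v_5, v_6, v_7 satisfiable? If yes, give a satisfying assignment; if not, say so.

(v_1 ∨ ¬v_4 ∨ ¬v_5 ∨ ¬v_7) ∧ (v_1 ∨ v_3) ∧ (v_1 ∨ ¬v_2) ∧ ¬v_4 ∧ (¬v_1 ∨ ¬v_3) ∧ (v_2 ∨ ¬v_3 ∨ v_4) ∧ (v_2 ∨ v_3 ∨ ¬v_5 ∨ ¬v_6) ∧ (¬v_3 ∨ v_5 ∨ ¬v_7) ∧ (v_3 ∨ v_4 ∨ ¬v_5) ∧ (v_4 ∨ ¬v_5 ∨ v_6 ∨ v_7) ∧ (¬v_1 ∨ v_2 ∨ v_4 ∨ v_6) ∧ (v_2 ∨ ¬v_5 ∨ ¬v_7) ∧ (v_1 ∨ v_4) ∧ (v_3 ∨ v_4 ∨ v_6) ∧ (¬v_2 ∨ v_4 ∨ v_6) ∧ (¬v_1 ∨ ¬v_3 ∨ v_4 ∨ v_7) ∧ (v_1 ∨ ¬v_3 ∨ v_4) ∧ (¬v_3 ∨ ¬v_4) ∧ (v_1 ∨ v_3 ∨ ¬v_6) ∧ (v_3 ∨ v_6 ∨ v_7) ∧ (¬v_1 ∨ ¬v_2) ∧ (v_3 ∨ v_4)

Case v_4 = True:
  Clause (¬v_4) is falsified — contradiction.
Case v_4 = False:
  (v_1 ∨ v_4) forces v_1 = True.
  (¬v_1 ∨ ¬v_3) forces v_3 = False.
  Clause (v_3 ∨ v_4) is falsified — contradiction.
Both cases fail, so the formula is unsatisfiable.

Unsatisfiable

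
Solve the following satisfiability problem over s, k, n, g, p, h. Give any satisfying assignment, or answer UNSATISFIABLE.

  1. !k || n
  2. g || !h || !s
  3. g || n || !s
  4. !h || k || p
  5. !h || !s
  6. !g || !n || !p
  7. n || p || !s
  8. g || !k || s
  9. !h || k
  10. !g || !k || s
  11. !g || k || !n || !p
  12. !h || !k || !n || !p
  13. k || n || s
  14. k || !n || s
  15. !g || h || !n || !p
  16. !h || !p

Set s = True.
  then (!h || !s) forces h = False.
Set k = True.
  then (!k || n) forces n = True.
Set g = False.
Set p = False.
All clauses satisfied.

s=T, k=T, n=T, g=F, p=F, h=F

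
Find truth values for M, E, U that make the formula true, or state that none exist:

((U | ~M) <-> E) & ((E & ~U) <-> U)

M = True, E = False, U = False

  (U | ~M) <-> E = True
    U | ~M = False
      ~M = False
  (E & ~U) <-> U = True
    E & ~U = False
      ~U = True
Both conjuncts True, so the formula holds.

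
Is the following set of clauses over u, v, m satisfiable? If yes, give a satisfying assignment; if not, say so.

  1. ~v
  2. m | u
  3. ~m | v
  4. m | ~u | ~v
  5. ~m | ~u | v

u: True; v: False; m: False

Unit clause (~v) forces v = False.
In (~m | v) only ~m is left, so m = False.
In (m | u) only u is left, so u = True.
Check each clause:
  (~v): ~v holds.
  (m | u): u holds.
  (~m | v): ~m holds.
  (m | ~u | ~v): ~v holds.
  (~m | ~u | v): ~m holds.
All clauses satisfied.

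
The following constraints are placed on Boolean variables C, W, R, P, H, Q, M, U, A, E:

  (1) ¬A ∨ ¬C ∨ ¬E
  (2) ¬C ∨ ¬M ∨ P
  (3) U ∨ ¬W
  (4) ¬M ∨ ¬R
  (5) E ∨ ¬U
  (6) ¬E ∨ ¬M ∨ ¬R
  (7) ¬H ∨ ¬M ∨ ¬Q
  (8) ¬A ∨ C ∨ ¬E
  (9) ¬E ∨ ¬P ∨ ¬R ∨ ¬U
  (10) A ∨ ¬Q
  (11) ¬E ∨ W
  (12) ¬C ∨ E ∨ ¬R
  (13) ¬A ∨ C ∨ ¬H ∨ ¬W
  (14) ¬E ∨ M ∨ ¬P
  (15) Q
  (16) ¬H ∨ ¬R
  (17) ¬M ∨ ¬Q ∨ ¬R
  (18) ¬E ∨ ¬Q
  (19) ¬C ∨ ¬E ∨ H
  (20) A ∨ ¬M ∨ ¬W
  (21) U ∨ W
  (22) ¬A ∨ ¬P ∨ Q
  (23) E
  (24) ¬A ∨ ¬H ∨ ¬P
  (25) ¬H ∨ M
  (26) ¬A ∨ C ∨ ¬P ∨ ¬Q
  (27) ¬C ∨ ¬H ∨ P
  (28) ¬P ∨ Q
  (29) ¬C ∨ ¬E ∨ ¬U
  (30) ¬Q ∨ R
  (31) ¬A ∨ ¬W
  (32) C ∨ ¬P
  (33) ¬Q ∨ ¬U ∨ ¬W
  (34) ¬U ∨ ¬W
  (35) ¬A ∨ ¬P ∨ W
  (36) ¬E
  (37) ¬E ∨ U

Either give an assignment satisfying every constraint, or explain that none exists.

Case E = True:
  Clause (¬E) is falsified — contradiction.
Case E = False:
  Clause (E) is falsified — contradiction.
Both cases fail, so the formula is unsatisfiable.

No satisfying assignment exists.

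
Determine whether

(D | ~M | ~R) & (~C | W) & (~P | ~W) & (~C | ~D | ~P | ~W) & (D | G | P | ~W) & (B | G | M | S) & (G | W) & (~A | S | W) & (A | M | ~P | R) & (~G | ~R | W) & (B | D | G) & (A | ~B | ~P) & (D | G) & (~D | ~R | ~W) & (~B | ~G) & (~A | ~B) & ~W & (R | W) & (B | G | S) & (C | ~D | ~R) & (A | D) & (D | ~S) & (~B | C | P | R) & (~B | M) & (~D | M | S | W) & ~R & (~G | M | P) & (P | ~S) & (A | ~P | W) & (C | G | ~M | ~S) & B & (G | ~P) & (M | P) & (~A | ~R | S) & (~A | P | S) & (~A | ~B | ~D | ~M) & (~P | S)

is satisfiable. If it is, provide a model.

Case R = True:
  Clause (~R) is falsified — contradiction.
Case R = False:
  (~W) forces W = False.
  Clause (R | W) is falsified — contradiction.
Both cases fail, so the formula is unsatisfiable.

No satisfying assignment exists.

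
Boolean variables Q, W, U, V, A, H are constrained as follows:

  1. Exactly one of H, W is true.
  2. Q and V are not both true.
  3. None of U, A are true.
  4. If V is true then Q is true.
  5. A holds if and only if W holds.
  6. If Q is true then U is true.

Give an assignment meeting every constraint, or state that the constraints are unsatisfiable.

Q=F, W=F, U=F, V=F, A=F, H=T

  (1) {H, W}: 1 true — exactly one ✓
  (2) Q=F, V=F — not both ✓
  (3) {U, A}: 0 true — none ✓
  (4) V=F ⇒ Q: vacuous ✓
  (5) A=F, W=F — same ✓
  (6) Q=F ⇒ U: vacuous ✓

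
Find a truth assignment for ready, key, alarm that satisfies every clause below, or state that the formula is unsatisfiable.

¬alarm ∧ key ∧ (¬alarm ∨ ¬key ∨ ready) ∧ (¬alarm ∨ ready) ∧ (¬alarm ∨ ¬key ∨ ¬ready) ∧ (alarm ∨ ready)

ready=T, key=T, alarm=F

Unit clause (¬alarm) forces alarm = False.
Unit clause (key) forces key = True.
In (alarm ∨ ready) only ready is left, so ready = True.
All clauses satisfied.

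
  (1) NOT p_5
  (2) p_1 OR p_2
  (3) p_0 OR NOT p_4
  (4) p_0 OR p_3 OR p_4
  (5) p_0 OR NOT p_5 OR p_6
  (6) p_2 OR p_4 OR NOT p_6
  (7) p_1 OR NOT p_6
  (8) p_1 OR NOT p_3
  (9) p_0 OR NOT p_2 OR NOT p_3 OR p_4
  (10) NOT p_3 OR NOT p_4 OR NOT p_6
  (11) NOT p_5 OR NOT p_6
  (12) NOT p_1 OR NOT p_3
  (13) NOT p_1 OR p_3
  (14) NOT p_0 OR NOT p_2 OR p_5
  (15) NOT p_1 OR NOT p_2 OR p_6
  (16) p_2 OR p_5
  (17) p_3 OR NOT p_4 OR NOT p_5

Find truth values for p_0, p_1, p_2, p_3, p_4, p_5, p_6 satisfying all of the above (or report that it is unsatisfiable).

Case p_5 = True:
  Clause (NOT p_5) is falsified — contradiction.
Case p_5 = False:
  (p_2 OR p_5) forces p_2 = True.
  (NOT p_0 OR NOT p_2 OR p_5) forces p_0 = False.
  (p_0 OR NOT p_4) forces p_4 = False.
  (p_0 OR p_3 OR p_4) forces p_3 = True.
  Clause (p_0 OR NOT p_2 OR NOT p_3 OR p_4) is falsified — contradiction.
Both cases fail, so the formula is unsatisfiable.

UNSATISFIABLE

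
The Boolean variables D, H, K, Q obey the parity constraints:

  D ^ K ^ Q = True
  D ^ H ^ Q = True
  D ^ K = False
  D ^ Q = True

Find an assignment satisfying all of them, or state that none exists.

D = False, H = False, K = False, Q = True

D ^ K ^ Q = F ^ F ^ T = True ✓
D ^ H ^ Q = F ^ F ^ T = True ✓
D ^ K = F ^ F = False ✓
D ^ Q = F ^ T = True ✓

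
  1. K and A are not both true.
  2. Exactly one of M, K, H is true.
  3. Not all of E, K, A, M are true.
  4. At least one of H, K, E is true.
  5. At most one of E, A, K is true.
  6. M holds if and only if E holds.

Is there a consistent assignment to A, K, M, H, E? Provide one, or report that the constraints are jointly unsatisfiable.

A = False, K = False, M = False, H = True, E = False

  (1) K=F, A=F — not both ✓
  (2) {M, K, H}: 1 true — exactly one ✓
  (3) {E, K, A, M}: 0/4 true — not all ✓
  (4) {H, K, E}: 1 true — at least one ✓
  (5) {E, A, K}: 0 true — at most one ✓
  (6) M=F, E=F — same ✓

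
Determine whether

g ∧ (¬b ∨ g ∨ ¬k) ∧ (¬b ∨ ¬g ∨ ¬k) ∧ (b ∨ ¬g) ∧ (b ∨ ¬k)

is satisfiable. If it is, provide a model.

k = False; b = True; g = True

Unit clause (g) forces g = True.
In (b ∨ ¬g) only b is left, so b = True.
In (¬b ∨ ¬g ∨ ¬k) only ¬k is left, so k = False.
Check each clause:
  (g): g holds.
  (¬b ∨ g ∨ ¬k): g holds.
  (¬b ∨ ¬g ∨ ¬k): ¬k holds.
  (b ∨ ¬g): b holds.
  (b ∨ ¬k): b holds.
All clauses satisfied.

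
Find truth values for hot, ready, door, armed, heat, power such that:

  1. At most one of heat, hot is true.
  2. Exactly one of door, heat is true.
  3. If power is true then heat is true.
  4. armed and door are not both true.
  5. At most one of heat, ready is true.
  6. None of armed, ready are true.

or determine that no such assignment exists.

hot = True, ready = False, door = True, armed = False, heat = False, power = False

  (1) {heat, hot}: 1 true — at most one ✓
  (2) {door, heat}: 1 true — exactly one ✓
  (3) power=F ⇒ heat: vacuous ✓
  (4) armed=F, door=T — not both ✓
  (5) {heat, ready}: 0 true — at most one ✓
  (6) {armed, ready}: 0 true — none ✓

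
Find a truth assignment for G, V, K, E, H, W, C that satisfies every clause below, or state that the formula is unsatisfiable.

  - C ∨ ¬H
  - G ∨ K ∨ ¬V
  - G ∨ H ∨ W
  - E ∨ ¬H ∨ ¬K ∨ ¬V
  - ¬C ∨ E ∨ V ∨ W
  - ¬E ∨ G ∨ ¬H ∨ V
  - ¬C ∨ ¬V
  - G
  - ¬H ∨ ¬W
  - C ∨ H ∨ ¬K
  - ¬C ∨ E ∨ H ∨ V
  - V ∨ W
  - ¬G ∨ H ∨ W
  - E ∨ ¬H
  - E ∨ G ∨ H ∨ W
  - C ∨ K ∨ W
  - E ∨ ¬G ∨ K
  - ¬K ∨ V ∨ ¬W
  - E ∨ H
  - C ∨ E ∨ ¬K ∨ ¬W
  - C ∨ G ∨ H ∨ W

G=T; V=T; K=F; E=T; H=F; W=T; C=F

Unit clause (G) forces G = True.
Set V = True.
  then (¬C ∨ ¬V) forces C = False.
  then (C ∨ ¬H) forces H = False.
  then (C ∨ H ∨ ¬K) forces K = False.
  then (¬G ∨ H ∨ W) forces W = True.
  then (E ∨ ¬G ∨ K) forces E = True.
All clauses satisfied.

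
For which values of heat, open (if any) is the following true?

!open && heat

heat=T, open=F

  !open = True
Both conjuncts True, so the formula holds.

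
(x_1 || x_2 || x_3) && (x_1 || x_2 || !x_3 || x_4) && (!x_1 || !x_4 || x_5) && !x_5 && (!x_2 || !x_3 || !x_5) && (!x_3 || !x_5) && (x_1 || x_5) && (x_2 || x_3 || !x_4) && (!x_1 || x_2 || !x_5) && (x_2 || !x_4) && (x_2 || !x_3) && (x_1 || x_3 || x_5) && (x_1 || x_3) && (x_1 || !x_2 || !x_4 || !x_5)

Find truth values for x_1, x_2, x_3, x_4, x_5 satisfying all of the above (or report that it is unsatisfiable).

Unit clause (!x_5) forces x_5 = False.
In (x_1 || x_5) only x_1 is left, so x_1 = True.
In (!x_1 || !x_4 || x_5) only !x_4 is left, so x_4 = False.
Set x_2 = True.
Set x_3 = False.
All clauses satisfied.

x_1=T; x_2=T; x_3=F; x_4=F; x_5=F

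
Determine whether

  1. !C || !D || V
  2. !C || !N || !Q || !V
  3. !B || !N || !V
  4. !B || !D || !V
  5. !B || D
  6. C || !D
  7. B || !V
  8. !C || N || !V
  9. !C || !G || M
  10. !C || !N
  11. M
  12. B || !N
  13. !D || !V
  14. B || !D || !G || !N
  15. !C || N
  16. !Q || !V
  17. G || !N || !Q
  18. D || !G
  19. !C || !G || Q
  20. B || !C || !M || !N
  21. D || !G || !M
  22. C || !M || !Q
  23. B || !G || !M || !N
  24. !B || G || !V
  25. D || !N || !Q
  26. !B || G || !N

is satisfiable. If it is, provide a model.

Unit clause (M) forces M = True.
Try N = True:
  (!C || !N) forces C = False.
  (C || !D) forces D = False.
  (!B || D) forces B = False.
  clause (B || !N) is falsified — backtrack.
So N = False.
  then (!C || N) forces C = False.
  then (C || !M || !Q) forces Q = False.
  then (C || !D) forces D = False.
  then (D || !G) forces G = False.
  then (!B || D) forces B = False.
  then (B || !V) forces V = False.
All clauses satisfied.

N=F, G=F, C=F, Q=F, M=T, D=F, B=F, V=F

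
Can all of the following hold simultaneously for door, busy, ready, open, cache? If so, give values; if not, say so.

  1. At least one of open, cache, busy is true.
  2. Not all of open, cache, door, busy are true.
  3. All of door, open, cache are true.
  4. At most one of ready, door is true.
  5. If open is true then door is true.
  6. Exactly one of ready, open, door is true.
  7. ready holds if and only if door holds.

No satisfying assignment exists.

Case door = True:
  (3) forces open = True.
  Constraint (6) is violated (open=T, door=T) — contradiction.
Case door = False:
  Constraint (3) is violated (door=F) — contradiction.
Both cases fail — unsatisfiable.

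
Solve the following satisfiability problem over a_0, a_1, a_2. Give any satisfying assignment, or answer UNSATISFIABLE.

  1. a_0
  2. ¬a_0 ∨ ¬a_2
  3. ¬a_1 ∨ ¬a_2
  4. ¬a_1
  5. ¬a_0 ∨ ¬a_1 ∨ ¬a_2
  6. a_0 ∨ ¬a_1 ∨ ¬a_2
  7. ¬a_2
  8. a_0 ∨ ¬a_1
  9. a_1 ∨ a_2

Case a_0 = True:
  (¬a_0 ∨ ¬a_2) forces a_2 = False.
  (¬a_1) forces a_1 = False.
  Clause (a_1 ∨ a_2) is falsified — contradiction.
Case a_0 = False:
  Clause (a_0) is falsified — contradiction.
Both cases fail, so the formula is unsatisfiable.

No satisfying assignment exists.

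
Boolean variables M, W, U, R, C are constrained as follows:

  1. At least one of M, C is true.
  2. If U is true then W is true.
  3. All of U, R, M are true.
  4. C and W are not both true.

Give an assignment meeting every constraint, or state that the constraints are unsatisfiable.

M = True, W = True, U = True, R = True, C = False

  (1) {M, C}: 1 true — at least one ✓
  (2) U=T ⇒ W: T ✓
  (3) {U, R, M}: all 3 true ✓
  (4) C=F, W=T — not both ✓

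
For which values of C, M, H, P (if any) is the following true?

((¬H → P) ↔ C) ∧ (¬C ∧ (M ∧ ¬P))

C = False; M = True; H = False; P = False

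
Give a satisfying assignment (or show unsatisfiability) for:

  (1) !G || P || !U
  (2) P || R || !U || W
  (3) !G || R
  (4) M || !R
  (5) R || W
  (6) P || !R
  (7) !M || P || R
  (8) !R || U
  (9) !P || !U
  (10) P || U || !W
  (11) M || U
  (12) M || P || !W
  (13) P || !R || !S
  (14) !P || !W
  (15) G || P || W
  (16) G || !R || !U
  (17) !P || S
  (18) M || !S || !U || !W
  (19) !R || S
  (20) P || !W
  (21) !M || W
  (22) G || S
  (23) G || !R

Unsatisfiable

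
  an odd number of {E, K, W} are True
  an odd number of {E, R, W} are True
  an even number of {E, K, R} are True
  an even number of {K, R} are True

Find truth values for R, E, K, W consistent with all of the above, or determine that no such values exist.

R = True; E = False; K = True; W = False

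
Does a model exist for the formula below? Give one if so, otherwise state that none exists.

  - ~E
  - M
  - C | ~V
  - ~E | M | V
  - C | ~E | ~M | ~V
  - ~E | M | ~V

E = False; M = True; C = False; V = False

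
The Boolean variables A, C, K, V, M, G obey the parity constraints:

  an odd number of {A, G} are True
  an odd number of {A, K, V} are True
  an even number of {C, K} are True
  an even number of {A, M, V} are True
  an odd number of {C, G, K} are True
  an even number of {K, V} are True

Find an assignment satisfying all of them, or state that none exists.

Unsatisfiable — no assignment works.

Adding constraints 1, 2, 3, 5, 6 mod 2: every variable appears an even number of times on the left, so the left side is 0.
But the right sides sum to 1 (mod 2). 0 ≠ 1 — the system is inconsistent.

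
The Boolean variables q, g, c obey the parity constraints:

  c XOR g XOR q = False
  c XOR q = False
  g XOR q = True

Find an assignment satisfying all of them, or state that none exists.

q=T; g=F; c=T

c XOR g XOR q = T XOR F XOR T = False ✓
c XOR q = T XOR T = False ✓
g XOR q = F XOR T = True ✓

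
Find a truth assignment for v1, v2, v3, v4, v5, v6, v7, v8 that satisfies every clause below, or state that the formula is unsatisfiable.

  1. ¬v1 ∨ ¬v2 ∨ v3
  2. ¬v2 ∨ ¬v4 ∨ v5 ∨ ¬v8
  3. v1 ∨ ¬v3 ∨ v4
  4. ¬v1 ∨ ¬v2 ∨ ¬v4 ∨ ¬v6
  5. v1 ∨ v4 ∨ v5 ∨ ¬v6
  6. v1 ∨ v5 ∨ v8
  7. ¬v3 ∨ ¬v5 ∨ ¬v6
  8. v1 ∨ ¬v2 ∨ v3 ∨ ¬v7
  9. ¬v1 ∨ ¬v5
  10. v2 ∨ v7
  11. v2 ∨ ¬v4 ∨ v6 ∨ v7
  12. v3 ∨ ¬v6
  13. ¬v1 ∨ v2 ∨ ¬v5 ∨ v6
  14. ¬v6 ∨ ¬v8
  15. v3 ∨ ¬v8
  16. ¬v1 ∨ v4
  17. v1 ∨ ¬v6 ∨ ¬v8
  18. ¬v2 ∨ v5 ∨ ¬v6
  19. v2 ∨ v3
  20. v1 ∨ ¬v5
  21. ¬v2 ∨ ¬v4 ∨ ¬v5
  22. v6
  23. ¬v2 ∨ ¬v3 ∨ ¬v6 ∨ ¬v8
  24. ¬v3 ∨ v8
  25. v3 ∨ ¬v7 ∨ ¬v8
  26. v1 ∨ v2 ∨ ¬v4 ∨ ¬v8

No satisfying assignment exists.

Case v6 = True:
  (v3 ∨ ¬v6) forces v3 = True.
  (¬v3 ∨ ¬v5 ∨ ¬v6) forces v5 = False.
  (¬v6 ∨ ¬v8) forces v8 = False.
  Clause (¬v3 ∨ v8) is falsified — contradiction.
Case v6 = False:
  Clause (v6) is falsified — contradiction.
Both cases fail, so the formula is unsatisfiable.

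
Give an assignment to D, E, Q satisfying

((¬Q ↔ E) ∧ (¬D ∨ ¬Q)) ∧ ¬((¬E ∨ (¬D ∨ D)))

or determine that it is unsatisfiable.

Unsatisfiable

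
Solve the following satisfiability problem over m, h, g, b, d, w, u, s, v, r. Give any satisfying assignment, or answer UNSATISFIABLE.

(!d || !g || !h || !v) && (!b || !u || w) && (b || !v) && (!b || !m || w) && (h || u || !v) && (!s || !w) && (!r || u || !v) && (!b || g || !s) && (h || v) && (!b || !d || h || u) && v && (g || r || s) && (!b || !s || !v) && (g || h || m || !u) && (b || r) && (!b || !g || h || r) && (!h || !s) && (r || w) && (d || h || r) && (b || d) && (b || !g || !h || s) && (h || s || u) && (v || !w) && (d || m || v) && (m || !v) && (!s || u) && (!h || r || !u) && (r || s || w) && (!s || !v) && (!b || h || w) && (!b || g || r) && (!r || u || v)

Unit clause (v) forces v = True.
In (m || !v) only m is left, so m = True.
In (!s || !v) only !s is left, so s = False.
In (b || !v) only b is left, so b = True.
In (!b || !m || w) only w is left, so w = True.
Set h = True.
Set g = False.
  then (g || r || s) forces r = True.
  then (!r || u || !v) forces u = True.
Set d = False.
All clauses satisfied.

m = True; h = True; g = False; b = True; d = False; w = True; u = True; s = False; v = True; r = True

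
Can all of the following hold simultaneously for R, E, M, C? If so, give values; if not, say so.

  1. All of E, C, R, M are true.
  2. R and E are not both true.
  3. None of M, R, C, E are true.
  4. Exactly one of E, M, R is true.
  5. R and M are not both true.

Case R = True:
  Constraint (3) is violated (R=T) — contradiction.
Case R = False:
  Constraint (1) is violated (R=F) — contradiction.
Both cases fail — unsatisfiable.

Unsatisfiable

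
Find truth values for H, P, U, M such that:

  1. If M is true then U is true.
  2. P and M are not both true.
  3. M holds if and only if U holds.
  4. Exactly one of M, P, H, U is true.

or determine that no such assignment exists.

H = True, P = False, U = False, M = False

  (1) M=F ⇒ U: vacuous ✓
  (2) P=F, M=F — not both ✓
  (3) M=F, U=F — same ✓
  (4) {M, P, H, U}: 1 true — exactly one ✓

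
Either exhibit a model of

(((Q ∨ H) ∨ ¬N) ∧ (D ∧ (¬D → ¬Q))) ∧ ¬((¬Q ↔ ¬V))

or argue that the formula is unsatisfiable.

Q: True, V: False, H: True, N: True, D: True

  ((Q ∨ H) ∨ ¬N) ∧ (D ∧ (¬D → ¬Q)) = True
    (Q ∨ H) ∨ ¬N = True
      Q ∨ H = True
      ¬N = False
    D ∧ (¬D → ¬Q) = True
      ¬D → ¬Q = True
        ¬D = False
        ¬Q = False
  ¬((¬Q ↔ ¬V)) = True
    ¬Q ↔ ¬V = False
      ¬Q = False
      ¬V = True
Both conjuncts True, so the formula holds.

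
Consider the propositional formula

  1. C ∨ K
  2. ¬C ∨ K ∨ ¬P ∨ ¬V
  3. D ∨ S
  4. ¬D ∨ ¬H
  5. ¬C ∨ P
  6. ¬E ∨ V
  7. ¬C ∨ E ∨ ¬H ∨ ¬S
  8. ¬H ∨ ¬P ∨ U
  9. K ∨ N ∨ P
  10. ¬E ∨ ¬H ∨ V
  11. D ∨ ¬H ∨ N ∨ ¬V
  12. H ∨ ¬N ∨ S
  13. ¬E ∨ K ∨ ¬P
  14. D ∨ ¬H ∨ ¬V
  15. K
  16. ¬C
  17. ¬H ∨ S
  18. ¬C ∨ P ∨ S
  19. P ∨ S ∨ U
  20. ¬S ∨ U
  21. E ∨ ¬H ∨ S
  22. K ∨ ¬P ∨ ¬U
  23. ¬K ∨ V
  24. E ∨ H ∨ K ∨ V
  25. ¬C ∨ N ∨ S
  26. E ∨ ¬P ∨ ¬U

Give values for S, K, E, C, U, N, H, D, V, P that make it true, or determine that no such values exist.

S = True, K = True, E = False, C = False, U = True, N = True, H = False, D = False, V = True, P = False

Unit clause (K) forces K = True.
Unit clause (¬C) forces C = False.
In (¬K ∨ V) only V is left, so V = True.
Set S = True.
  then (¬S ∨ U) forces U = True.
Set E = False.
  then (E ∨ ¬P ∨ ¬U) forces P = False.
Set N = True.
Try H = True:
  (¬D ∨ ¬H) forces D = False.
  clause (D ∨ ¬H ∨ ¬V) is falsified — backtrack.
So H = False.
Set D = False.
All clauses satisfied.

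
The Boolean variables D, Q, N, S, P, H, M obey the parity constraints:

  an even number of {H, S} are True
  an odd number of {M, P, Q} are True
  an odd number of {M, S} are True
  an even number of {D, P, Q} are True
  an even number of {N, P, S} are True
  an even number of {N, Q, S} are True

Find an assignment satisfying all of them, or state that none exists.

D = False, Q = False, N = False, S = False, P = False, H = False, M = True

{H, S}: 0 true → even ✓
{M, P, Q}: 1 true → odd ✓
{M, S}: 1 true → odd ✓
{D, P, Q}: 0 true → even ✓
{N, P, S}: 0 true → even ✓
{N, Q, S}: 0 true → even ✓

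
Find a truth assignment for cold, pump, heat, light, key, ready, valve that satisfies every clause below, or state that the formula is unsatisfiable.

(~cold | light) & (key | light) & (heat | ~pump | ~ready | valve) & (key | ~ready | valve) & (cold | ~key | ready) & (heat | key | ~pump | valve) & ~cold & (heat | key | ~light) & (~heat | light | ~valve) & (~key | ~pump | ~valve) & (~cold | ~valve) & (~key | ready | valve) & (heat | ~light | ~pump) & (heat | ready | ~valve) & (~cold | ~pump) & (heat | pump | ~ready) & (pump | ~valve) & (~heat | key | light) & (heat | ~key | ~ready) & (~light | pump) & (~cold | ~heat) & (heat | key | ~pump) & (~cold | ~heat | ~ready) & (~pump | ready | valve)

Unit clause (~cold) forces cold = False.
Set pump = True.
Try heat = False:
  (heat | ~light | ~pump) forces light = False.
  (key | light) forces key = True.
  (cold | ~key | ready) forces ready = True.
  clause (heat | ~key | ~ready) is falsified — backtrack.
So heat = True.
Set light = True.
Set key = True.
  then (cold | ~key | ready) forces ready = True.
  then (~key | ~pump | ~valve) forces valve = False.
All clauses satisfied.

cold: False, pump: True, heat: True, light: True, key: True, ready: True, valve: False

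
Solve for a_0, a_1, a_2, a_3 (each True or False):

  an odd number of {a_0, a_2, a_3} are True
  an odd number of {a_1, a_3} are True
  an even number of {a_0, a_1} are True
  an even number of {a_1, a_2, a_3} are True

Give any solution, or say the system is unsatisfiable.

Adding constraints 1, 3, 4 mod 2: every variable appears an even number of times on the left, so the left side is 0.
But the right sides sum to 1 (mod 2). 0 ≠ 1 — the system is inconsistent.

Unsatisfiable — no assignment works.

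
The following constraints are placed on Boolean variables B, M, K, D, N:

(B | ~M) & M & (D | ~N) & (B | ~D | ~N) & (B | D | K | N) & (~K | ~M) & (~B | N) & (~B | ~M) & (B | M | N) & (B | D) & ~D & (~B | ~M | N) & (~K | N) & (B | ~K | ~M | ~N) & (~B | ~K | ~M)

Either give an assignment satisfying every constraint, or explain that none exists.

Unsatisfiable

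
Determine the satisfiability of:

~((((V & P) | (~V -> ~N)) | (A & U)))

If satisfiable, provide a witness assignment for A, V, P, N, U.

A=F; V=F; P=T; N=T; U=F

  ~((((V & P) | (~V -> ~N)) | (A & U))) = True
    ((V & P) | (~V -> ~N)) | (A & U) = False
      (V & P) | (~V -> ~N) = False
        V & P = False
        ~V -> ~N = False
          ~V = True
          ~N = False
      A & U = False
The formula evaluates to True.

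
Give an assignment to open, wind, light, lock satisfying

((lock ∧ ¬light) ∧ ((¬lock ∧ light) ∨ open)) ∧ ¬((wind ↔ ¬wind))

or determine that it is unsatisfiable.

open=T, wind=T, light=F, lock=T

  (lock ∧ ¬light) ∧ ((¬lock ∧ light) ∨ open) = True
    lock ∧ ¬light = True
      ¬light = True
    (¬lock ∧ light) ∨ open = True
      ¬lock ∧ light = False
        ¬lock = False
  ¬((wind ↔ ¬wind)) = True
    wind ↔ ¬wind = False
      ¬wind = False
Both conjuncts True, so the formula holds.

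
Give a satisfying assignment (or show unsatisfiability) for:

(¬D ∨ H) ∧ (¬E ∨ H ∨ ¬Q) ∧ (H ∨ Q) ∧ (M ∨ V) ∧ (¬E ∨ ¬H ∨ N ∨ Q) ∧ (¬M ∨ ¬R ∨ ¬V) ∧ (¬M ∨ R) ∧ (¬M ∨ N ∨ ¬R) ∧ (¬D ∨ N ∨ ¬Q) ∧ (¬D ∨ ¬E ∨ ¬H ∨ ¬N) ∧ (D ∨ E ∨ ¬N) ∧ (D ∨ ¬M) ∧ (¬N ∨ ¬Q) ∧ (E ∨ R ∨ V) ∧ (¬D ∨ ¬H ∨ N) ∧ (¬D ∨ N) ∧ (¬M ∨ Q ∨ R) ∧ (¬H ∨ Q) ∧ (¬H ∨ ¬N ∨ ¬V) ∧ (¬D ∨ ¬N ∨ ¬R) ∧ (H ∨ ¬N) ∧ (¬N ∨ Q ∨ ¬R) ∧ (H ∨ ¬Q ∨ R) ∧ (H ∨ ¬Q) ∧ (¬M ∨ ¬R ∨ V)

R: True, V: True, M: False, D: False, Q: True, N: False, H: True, E: True

Set R = True.
Try V = False:
  (M ∨ V) forces M = True.
  clause (¬M ∨ ¬R ∨ V) is falsified — backtrack.
So V = True.
  then (¬M ∨ ¬R ∨ ¬V) forces M = False.
Set D = False.
Set Q = True.
  then (¬N ∨ ¬Q) forces N = False.
  then (H ∨ ¬Q) forces H = True.
Set E = True.
All clauses satisfied.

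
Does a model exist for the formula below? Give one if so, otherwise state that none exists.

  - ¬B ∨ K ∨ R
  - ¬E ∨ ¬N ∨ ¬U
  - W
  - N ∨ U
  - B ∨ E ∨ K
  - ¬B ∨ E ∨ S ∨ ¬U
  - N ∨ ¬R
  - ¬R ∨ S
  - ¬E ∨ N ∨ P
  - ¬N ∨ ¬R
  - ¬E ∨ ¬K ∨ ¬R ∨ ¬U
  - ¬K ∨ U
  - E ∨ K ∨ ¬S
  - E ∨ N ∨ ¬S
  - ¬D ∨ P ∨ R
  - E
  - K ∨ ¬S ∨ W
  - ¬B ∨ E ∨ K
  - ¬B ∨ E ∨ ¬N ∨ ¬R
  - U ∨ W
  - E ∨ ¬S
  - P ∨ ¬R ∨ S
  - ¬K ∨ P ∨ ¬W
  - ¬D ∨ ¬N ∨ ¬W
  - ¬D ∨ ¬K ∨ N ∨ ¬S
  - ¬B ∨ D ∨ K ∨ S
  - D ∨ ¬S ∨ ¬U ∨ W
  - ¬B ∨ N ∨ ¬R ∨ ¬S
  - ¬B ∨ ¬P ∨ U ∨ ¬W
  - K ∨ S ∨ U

Unit clause (W) forces W = True.
Unit clause (E) forces E = True.
Set B = False.
Set D = True.
  then (¬D ∨ ¬N ∨ ¬W) forces N = False.
  then (N ∨ U) forces U = True.
  then (N ∨ ¬R) forces R = False.
  then (¬E ∨ N ∨ P) forces P = True.
Set K = False.
Set S = False.
All clauses satisfied.

W=T, B=F, E=T, D=T, P=T, R=F, K=F, U=T, S=F, N=F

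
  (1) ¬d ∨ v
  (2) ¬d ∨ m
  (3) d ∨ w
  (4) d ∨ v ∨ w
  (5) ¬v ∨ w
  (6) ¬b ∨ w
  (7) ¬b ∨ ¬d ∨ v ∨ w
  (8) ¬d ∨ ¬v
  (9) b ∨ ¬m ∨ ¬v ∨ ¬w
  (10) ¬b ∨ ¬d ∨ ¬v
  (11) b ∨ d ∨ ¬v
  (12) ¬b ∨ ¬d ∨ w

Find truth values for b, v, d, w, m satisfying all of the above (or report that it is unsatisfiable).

b = False; v = False; d = False; w = True; m = False

Set b = False.
Try v = True:
  (¬v ∨ w) forces w = True.
  (¬d ∨ ¬v) forces d = False.
  clause (b ∨ d ∨ ¬v) is falsified — backtrack.
So v = False.
  then (¬d ∨ v) forces d = False.
  then (d ∨ w) forces w = True.
Set m = False.
All clauses satisfied.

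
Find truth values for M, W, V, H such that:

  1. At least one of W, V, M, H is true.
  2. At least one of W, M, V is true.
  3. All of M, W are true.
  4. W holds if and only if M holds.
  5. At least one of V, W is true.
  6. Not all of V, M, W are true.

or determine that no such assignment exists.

M = True; W = True; V = False; H = False

  (1) {W, V, M, H}: 2 true — at least one ✓
  (2) {W, M, V}: 2 true — at least one ✓
  (3) {M, W}: all 2 true ✓
  (4) W=T, M=T — same ✓
  (5) {V, W}: 1 true — at least one ✓
  (6) {V, M, W}: 2/3 true — not all ✓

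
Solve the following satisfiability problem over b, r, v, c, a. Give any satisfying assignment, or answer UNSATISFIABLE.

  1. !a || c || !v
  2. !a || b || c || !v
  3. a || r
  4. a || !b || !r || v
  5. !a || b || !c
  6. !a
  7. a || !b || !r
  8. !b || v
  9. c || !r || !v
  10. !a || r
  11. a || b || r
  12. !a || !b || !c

Unit clause (!a) forces a = False.
In (a || r) only r is left, so r = True.
In (a || !b || !r) only !b is left, so b = False.
Set v = True.
  then (c || !r || !v) forces c = True.
All clauses satisfied.

b = False, r = True, v = True, c = True, a = False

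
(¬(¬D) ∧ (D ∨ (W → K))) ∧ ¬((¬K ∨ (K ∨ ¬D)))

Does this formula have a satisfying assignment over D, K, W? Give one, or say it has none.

Unsatisfiable — no assignment works.

The conjunct ¬((¬K ∨ (K ∨ ¬D))) is unsatisfiable on its own:
  D=F, K=F: evaluates to False.
  D=F, K=T: evaluates to False.
  D=T, K=F: evaluates to False.
  D=T, K=T: evaluates to False.
So the whole conjunction is unsatisfiable.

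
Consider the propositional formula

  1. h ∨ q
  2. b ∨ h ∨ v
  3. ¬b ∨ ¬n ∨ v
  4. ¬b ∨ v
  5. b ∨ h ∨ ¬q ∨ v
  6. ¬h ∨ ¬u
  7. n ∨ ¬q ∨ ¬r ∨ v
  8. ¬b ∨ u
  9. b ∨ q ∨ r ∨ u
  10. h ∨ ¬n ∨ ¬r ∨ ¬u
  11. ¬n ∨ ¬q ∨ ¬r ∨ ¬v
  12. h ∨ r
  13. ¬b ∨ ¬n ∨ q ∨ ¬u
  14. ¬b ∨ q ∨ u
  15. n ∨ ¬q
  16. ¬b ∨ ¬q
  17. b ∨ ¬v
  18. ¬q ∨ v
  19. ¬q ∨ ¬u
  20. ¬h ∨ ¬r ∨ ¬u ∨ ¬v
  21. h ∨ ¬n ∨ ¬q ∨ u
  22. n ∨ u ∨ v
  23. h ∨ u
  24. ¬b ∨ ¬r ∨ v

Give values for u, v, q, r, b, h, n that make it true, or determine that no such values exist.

u: False; v: False; q: False; r: True; b: False; h: True; n: True

Set u = False.
  then (¬b ∨ u) forces b = False.
  then (b ∨ ¬v) forces v = False.
  then (¬q ∨ v) forces q = False.
  then (n ∨ u ∨ v) forces n = True.
  then (h ∨ u) forces h = True.
  then (b ∨ q ∨ r ∨ u) forces r = True.
All clauses satisfied.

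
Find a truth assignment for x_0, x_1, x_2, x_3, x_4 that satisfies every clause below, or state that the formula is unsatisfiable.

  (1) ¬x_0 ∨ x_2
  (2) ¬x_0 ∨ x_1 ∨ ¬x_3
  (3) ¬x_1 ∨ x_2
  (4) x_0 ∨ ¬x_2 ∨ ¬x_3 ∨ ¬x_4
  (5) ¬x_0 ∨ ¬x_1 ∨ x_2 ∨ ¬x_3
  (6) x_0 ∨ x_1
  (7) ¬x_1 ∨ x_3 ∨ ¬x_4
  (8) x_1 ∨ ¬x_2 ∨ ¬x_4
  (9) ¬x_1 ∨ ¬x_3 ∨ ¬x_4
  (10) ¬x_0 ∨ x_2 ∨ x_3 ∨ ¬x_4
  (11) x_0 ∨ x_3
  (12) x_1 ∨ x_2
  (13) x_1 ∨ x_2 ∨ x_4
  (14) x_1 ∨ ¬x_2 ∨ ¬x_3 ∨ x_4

x_0 = True, x_1 = True, x_2 = True, x_3 = False, x_4 = False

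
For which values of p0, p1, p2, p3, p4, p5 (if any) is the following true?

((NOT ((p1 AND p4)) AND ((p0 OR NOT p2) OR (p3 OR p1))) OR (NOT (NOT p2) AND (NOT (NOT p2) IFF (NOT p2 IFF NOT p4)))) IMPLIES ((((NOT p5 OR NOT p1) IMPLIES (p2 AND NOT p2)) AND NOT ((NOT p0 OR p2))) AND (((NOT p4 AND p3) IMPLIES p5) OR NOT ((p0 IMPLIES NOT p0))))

p0 = True, p1 = True, p2 = False, p3 = True, p4 = True, p5 = True

  ((NOT ((p1 AND p4)) AND ((p0 OR NOT p2) OR (p3 OR p1))) OR (NOT (NOT p2) AND (NOT (NOT p2) IFF (NOT p2 IFF NOT p4)))) IMPLIES ((((NOT p5 OR NOT p1) IMPLIES (p2 AND NOT p2)) AND NOT ((NOT p0 OR p2))) AND (((NOT p4 AND p3) IMPLIES p5) OR NOT ((p0 IMPLIES NOT p0)))) = True
    (NOT ((p1 AND p4)) AND ((p0 OR NOT p2) OR (p3 OR p1))) OR (NOT (NOT p2) AND (NOT (NOT p2) IFF (NOT p2 IFF NOT p4))) = False
      NOT ((p1 AND p4)) AND ((p0 OR NOT p2) OR (p3 OR p1)) = False
        NOT ((p1 AND p4)) = False
          p1 AND p4 = True
        (p0 OR NOT p2) OR (p3 OR p1) = True
          p0 OR NOT p2 = True
            NOT p2 = True
          p3 OR p1 = True
      NOT (NOT p2) AND (NOT (NOT p2) IFF (NOT p2 IFF NOT p4)) = False
        NOT (NOT p2) = False
          NOT p2 = True
        NOT (NOT p2) IFF (NOT p2 IFF NOT p4) = True
          NOT (NOT p2) = False
            NOT p2 = True
          NOT p2 IFF NOT p4 = False
            NOT p2 = True
            NOT p4 = False
    (((NOT p5 OR NOT p1) IMPLIES (p2 AND NOT p2)) AND NOT ((NOT p0 OR p2))) AND (((NOT p4 AND p3) IMPLIES p5) OR NOT ((p0 IMPLIES NOT p0))) = True
      ((NOT p5 OR NOT p1) IMPLIES (p2 AND NOT p2)) AND NOT ((NOT p0 OR p2)) = True
        (NOT p5 OR NOT p1) IMPLIES (p2 AND NOT p2) = True
          NOT p5 OR NOT p1 = False
            NOT p5 = False
            NOT p1 = False
          p2 AND NOT p2 = False
            NOT p2 = True
        NOT ((NOT p0 OR p2)) = True
          NOT p0 OR p2 = False
            NOT p0 = False
      ((NOT p4 AND p3) IMPLIES p5) OR NOT ((p0 IMPLIES NOT p0)) = True
        (NOT p4 AND p3) IMPLIES p5 = True
          NOT p4 AND p3 = False
            NOT p4 = False
        NOT ((p0 IMPLIES NOT p0)) = True
          p0 IMPLIES NOT p0 = False
            NOT p0 = False
The formula evaluates to True.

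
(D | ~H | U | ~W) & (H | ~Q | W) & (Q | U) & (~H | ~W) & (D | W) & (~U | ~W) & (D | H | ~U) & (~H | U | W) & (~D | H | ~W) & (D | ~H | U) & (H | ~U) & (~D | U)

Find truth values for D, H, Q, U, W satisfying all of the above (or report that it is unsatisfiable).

D: True, H: True, Q: True, U: True, W: False

Set D = True.
  then (~D | U) forces U = True.
  then (~U | ~W) forces W = False.
  then (H | ~U) forces H = True.
Set Q = True.
All clauses satisfied.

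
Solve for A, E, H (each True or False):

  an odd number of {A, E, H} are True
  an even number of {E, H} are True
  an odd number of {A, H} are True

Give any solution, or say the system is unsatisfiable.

A = True; E = False; H = False

{A, E, H}: 1 true → odd ✓
{E, H}: 0 true → even ✓
{A, H}: 1 true → odd ✓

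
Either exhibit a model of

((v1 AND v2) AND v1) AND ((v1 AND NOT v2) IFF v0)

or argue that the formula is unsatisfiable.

v0: False, v1: True, v2: True

  (v1 AND v2) AND v1 = True
    v1 AND v2 = True
  (v1 AND NOT v2) IFF v0 = True
    v1 AND NOT v2 = False
      NOT v2 = False
Both conjuncts True, so the formula holds.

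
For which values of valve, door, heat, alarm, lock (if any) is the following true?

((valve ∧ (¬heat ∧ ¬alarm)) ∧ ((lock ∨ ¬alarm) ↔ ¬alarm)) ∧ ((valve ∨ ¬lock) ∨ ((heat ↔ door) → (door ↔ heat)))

valve = True, door = True, heat = False, alarm = False, lock = True

  (valve ∧ (¬heat ∧ ¬alarm)) ∧ ((lock ∨ ¬alarm) ↔ ¬alarm) = True
    valve ∧ (¬heat ∧ ¬alarm) = True
      ¬heat ∧ ¬alarm = True
        ¬heat = True
        ¬alarm = True
    (lock ∨ ¬alarm) ↔ ¬alarm = True
      lock ∨ ¬alarm = True
        ¬alarm = True
      ¬alarm = True
  (valve ∨ ¬lock) ∨ ((heat ↔ door) → (door ↔ heat)) = True
    valve ∨ ¬lock = True
      ¬lock = False
    (heat ↔ door) → (door ↔ heat) = True
      heat ↔ door = False
      door ↔ heat = False
Both conjuncts True, so the formula holds.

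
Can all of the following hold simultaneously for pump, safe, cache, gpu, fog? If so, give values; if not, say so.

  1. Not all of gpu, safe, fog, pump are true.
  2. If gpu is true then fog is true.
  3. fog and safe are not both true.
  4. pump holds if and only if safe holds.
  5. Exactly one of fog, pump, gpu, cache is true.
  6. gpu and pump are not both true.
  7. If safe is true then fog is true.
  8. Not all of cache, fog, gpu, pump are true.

pump: False, safe: False, cache: True, gpu: False, fog: False

  (1) {gpu, safe, fog, pump}: 0/4 true — not all ✓
  (2) gpu=F ⇒ fog: vacuous ✓
  (3) fog=F, safe=F — not both ✓
  (4) pump=F, safe=F — same ✓
  (5) {fog, pump, gpu, cache}: 1 true — exactly one ✓
  (6) gpu=F, pump=F — not both ✓
  (7) safe=F ⇒ fog: vacuous ✓
  (8) {cache, fog, gpu, pump}: 1/4 true — not all ✓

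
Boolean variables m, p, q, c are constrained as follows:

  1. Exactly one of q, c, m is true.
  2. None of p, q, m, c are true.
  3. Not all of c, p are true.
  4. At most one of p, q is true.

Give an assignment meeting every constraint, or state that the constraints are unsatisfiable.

The formula is unsatisfiable.

Case m = True:
  Constraint (2) is violated (m=T) — contradiction.
Case m = False:
  (2) forces p = False.
  (2) forces q = False.
  (1) with q=F, m=F forces c = True.
  Constraint (2) is violated (c=T) — contradiction.
Both cases fail — unsatisfiable.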